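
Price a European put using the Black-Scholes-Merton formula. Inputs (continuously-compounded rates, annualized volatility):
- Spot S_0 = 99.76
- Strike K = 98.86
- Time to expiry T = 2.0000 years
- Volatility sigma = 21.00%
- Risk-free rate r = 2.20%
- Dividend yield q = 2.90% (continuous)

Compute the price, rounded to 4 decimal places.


d1 = (ln(S/K) + (r - q + 0.5*sigma^2) * T) / (sigma * sqrt(T)) = 0.13186731
d2 = d1 - sigma * sqrt(T) = -0.16511754
exp(-rT) = 0.95695396; exp(-qT) = 0.94364995
P = K * exp(-rT) * N(-d2) - S_0 * exp(-qT) * N(-d1)
N(-d1) = 0.44754462; N(-d2) = 0.56557426
P = 98.8600 * 0.95695396 * 0.56557426 - 99.7600 * 0.94364995 * 0.44754462 = 11.3747

Answer: Price = 11.3747


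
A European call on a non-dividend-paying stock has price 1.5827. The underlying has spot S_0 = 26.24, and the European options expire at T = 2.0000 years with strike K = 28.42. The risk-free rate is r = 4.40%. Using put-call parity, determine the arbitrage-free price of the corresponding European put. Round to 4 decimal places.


Answer: Put price = 1.3686

Derivation:
Put-call parity: C - P = S_0 * exp(-qT) - K * exp(-rT).
S_0 * exp(-qT) = 26.2400 * 1.00000000 = 26.24000000
K * exp(-rT) = 28.4200 * 0.91576088 = 26.02592412
P = C - S*exp(-qT) + K*exp(-rT)
P = 1.5827 - 26.24000000 + 26.02592412 = 1.3686


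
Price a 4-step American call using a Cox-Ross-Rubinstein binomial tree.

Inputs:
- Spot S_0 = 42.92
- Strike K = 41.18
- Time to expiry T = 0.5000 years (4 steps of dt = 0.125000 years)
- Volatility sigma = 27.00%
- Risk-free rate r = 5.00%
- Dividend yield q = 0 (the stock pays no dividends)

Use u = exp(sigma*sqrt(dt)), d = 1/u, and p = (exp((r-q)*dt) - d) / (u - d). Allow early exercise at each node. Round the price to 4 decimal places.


Answer: Price = V(0,0) = 4.7753

Derivation:
dt = T/N = 0.125000
u = exp(sigma*sqrt(dt)) = 1.100164; d = 1/u = 0.908955
p = (exp((r-q)*dt) - d) / (u - d) = 0.508942
Discount per step: exp(-r*dt) = 0.993769
Stock lattice S(k, i) with i counting down-moves:
  k=0: S(0,0) = 42.9200
  k=1: S(1,0) = 47.2190; S(1,1) = 39.0124
  k=2: S(2,0) = 51.9487; S(2,1) = 42.9200; S(2,2) = 35.4605
  k=3: S(3,0) = 57.1521; S(3,1) = 47.2190; S(3,2) = 39.0124; S(3,3) = 32.2320
  k=4: S(4,0) = 62.8767; S(4,1) = 51.9487; S(4,2) = 42.9200; S(4,3) = 35.4605; S(4,4) = 29.2974
Terminal payoffs V(N, i) = max(S_T - K, 0):
  V(4,0) = 21.696695; V(4,1) = 10.768703; V(4,2) = 1.740000; V(4,3) = 0.000000; V(4,4) = 0.000000
Backward induction: V(k, i) = exp(-r*dt) * [p * V(k+1, i) + (1-p) * V(k+1, i+1)]; then take max(V_cont, immediate exercise) for American.
  V(3,0) = exp(-r*dt) * [p*21.696695 + (1-p)*10.768703] = 16.228674; exercise = 15.972102; V(3,0) = max -> 16.228674
  V(3,1) = exp(-r*dt) * [p*10.768703 + (1-p)*1.740000] = 6.295619; exercise = 6.039046; V(3,1) = max -> 6.295619
  V(3,2) = exp(-r*dt) * [p*1.740000 + (1-p)*0.000000] = 0.880042; exercise = 0.000000; V(3,2) = max -> 0.880042
  V(3,3) = exp(-r*dt) * [p*0.000000 + (1-p)*0.000000] = 0.000000; exercise = 0.000000; V(3,3) = max -> 0.000000
  V(2,0) = exp(-r*dt) * [p*16.228674 + (1-p)*6.295619] = 11.280249; exercise = 10.768703; V(2,0) = max -> 11.280249
  V(2,1) = exp(-r*dt) * [p*6.295619 + (1-p)*0.880042] = 3.613603; exercise = 1.740000; V(2,1) = max -> 3.613603
  V(2,2) = exp(-r*dt) * [p*0.880042 + (1-p)*0.000000] = 0.445100; exercise = 0.000000; V(2,2) = max -> 0.445100
  V(1,0) = exp(-r*dt) * [p*11.280249 + (1-p)*3.613603] = 7.468659; exercise = 6.039046; V(1,0) = max -> 7.468659
  V(1,1) = exp(-r*dt) * [p*3.613603 + (1-p)*0.445100] = 2.044865; exercise = 0.000000; V(1,1) = max -> 2.044865
  V(0,0) = exp(-r*dt) * [p*7.468659 + (1-p)*2.044865] = 4.775324; exercise = 1.740000; V(0,0) = max -> 4.775324


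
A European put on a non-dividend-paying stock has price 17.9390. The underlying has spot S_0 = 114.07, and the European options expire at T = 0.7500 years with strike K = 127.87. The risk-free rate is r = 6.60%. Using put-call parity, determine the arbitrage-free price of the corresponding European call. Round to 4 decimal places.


Put-call parity: C - P = S_0 * exp(-qT) - K * exp(-rT).
S_0 * exp(-qT) = 114.0700 * 1.00000000 = 114.07000000
K * exp(-rT) = 127.8700 * 0.95170516 = 121.69453857
C = P + S*exp(-qT) - K*exp(-rT)
C = 17.9390 + 114.07000000 - 121.69453857 = 10.3145

Answer: Call price = 10.3145


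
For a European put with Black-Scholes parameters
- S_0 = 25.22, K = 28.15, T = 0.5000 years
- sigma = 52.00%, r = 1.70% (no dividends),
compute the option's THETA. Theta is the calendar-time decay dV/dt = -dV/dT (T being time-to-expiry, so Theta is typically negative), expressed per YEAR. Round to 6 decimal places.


Answer: Theta = -3.362606

Derivation:
d1 = -0.0919511434; d2 = -0.4596466696
phi(d1) = 0.3972593093; exp(-qT) = 1.0000000000; exp(-rT) = 0.9915360229
Theta = -S*exp(-qT)*phi(d1)*sigma/(2*sqrt(T)) + r*K*exp(-rT)*N(-d2) - q*S*exp(-qT)*N(-d1)
N(-d1) = 0.5366315715; N(-d2) = 0.6771150726; sqrt(T) = 0.7071067812
Term 1 = -25.2200 * 1.0000000000 * 0.3972593093 * 0.5200 / (2 * 0.7071067812) = -3.6838972729
Term 2 = 0.0170 * 28.1500 * 0.9915360229 * 0.6771150726 = 0.3212908066
Term 3 = 0 (no dividend yield, q = 0)
Theta = -3.6838972729 + (0.3212908066) + (0.0000000000) = -3.362606


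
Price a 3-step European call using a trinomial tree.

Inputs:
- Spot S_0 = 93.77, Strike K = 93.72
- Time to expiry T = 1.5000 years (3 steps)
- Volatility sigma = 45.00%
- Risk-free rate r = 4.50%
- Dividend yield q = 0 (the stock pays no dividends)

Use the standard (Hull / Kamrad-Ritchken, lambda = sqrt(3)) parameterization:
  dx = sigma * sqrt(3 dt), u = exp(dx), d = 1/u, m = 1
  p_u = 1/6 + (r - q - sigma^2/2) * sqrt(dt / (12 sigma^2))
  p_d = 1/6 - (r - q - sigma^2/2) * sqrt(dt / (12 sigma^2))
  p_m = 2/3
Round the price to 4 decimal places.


dt = T/N = 0.500000; dx = sigma*sqrt(3*dt) = 0.551135
u = exp(dx) = 1.735222; d = 1/u = 0.576295
p_u = 0.141151, p_m = 0.666667, p_d = 0.192182
Discount per step: exp(-r*dt) = 0.977751
Stock lattice S(k, j) with j the centered position index:
  k=0: S(0,+0) = 93.7700
  k=1: S(1,-1) = 54.0392; S(1,+0) = 93.7700; S(1,+1) = 162.7117
  k=2: S(2,-2) = 31.1425; S(2,-1) = 54.0392; S(2,+0) = 93.7700; S(2,+1) = 162.7117; S(2,+2) = 282.3409
  k=3: S(3,-3) = 17.9473; S(3,-2) = 31.1425; S(3,-1) = 54.0392; S(3,+0) = 93.7700; S(3,+1) = 162.7117; S(3,+2) = 282.3409; S(3,+3) = 489.9241
Terminal payoffs V(N, j) = max(S_T - K, 0):
  V(3,-3) = 0.000000; V(3,-2) = 0.000000; V(3,-1) = 0.000000; V(3,+0) = 0.050000; V(3,+1) = 68.991740; V(3,+2) = 188.620943; V(3,+3) = 396.204135
Backward induction: V(k, j) = exp(-r*dt) * [p_u * V(k+1, j+1) + p_m * V(k+1, j) + p_d * V(k+1, j-1)]
  V(2,-2) = exp(-r*dt) * [p_u*0.000000 + p_m*0.000000 + p_d*0.000000] = 0.000000
  V(2,-1) = exp(-r*dt) * [p_u*0.050000 + p_m*0.000000 + p_d*0.000000] = 0.006901
  V(2,+0) = exp(-r*dt) * [p_u*68.991740 + p_m*0.050000 + p_d*0.000000] = 9.554191
  V(2,+1) = exp(-r*dt) * [p_u*188.620943 + p_m*68.991740 + p_d*0.050000] = 71.012278
  V(2,+2) = exp(-r*dt) * [p_u*396.204135 + p_m*188.620943 + p_d*68.991740] = 190.593975
  V(1,-1) = exp(-r*dt) * [p_u*9.554191 + p_m*0.006901 + p_d*0.000000] = 1.323079
  V(1,+0) = exp(-r*dt) * [p_u*71.012278 + p_m*9.554191 + p_d*0.006901] = 16.029499
  V(1,+1) = exp(-r*dt) * [p_u*190.593975 + p_m*71.012278 + p_d*9.554191] = 74.387532
  V(0,+0) = exp(-r*dt) * [p_u*74.387532 + p_m*16.029499 + p_d*1.323079] = 20.963466

Answer: Price = V(0,0) = 20.9635


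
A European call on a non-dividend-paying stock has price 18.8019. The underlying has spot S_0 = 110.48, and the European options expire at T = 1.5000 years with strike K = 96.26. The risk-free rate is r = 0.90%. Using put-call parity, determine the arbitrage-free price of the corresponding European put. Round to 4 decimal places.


Answer: Put price = 3.2911

Derivation:
Put-call parity: C - P = S_0 * exp(-qT) - K * exp(-rT).
S_0 * exp(-qT) = 110.4800 * 1.00000000 = 110.48000000
K * exp(-rT) = 96.2600 * 0.98659072 = 94.96922235
P = C - S*exp(-qT) + K*exp(-rT)
P = 18.8019 - 110.48000000 + 94.96922235 = 3.2911


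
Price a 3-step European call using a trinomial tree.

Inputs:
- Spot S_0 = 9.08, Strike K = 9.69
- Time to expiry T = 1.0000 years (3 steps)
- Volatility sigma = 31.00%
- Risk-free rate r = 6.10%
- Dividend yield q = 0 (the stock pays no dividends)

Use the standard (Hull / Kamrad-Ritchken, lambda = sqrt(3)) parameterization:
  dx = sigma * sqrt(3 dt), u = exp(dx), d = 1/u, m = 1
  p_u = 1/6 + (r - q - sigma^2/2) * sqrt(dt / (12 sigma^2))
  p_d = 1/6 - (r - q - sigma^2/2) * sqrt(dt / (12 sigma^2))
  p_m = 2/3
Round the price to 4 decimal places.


dt = T/N = 0.333333; dx = sigma*sqrt(3*dt) = 0.310000
u = exp(dx) = 1.363425; d = 1/u = 0.733447
p_u = 0.173629, p_m = 0.666667, p_d = 0.159704
Discount per step: exp(-r*dt) = 0.979872
Stock lattice S(k, j) with j the centered position index:
  k=0: S(0,+0) = 9.0800
  k=1: S(1,-1) = 6.6597; S(1,+0) = 9.0800; S(1,+1) = 12.3799
  k=2: S(2,-2) = 4.8845; S(2,-1) = 6.6597; S(2,+0) = 9.0800; S(2,+1) = 12.3799; S(2,+2) = 16.8791
  k=3: S(3,-3) = 3.5825; S(3,-2) = 4.8845; S(3,-1) = 6.6597; S(3,+0) = 9.0800; S(3,+1) = 12.3799; S(3,+2) = 16.8791; S(3,+3) = 23.0133
Terminal payoffs V(N, j) = max(S_T - K, 0):
  V(3,-3) = 0.000000; V(3,-2) = 0.000000; V(3,-1) = 0.000000; V(3,+0) = 0.000000; V(3,+1) = 2.689900; V(3,+2) = 7.189067; V(3,+3) = 13.323343
Backward induction: V(k, j) = exp(-r*dt) * [p_u * V(k+1, j+1) + p_m * V(k+1, j) + p_d * V(k+1, j-1)]
  V(2,-2) = exp(-r*dt) * [p_u*0.000000 + p_m*0.000000 + p_d*0.000000] = 0.000000
  V(2,-1) = exp(-r*dt) * [p_u*0.000000 + p_m*0.000000 + p_d*0.000000] = 0.000000
  V(2,+0) = exp(-r*dt) * [p_u*2.689900 + p_m*0.000000 + p_d*0.000000] = 0.457644
  V(2,+1) = exp(-r*dt) * [p_u*7.189067 + p_m*2.689900 + p_d*0.000000] = 2.980278
  V(2,+2) = exp(-r*dt) * [p_u*13.323343 + p_m*7.189067 + p_d*2.689900] = 7.383942
  V(1,-1) = exp(-r*dt) * [p_u*0.457644 + p_m*0.000000 + p_d*0.000000] = 0.077861
  V(1,+0) = exp(-r*dt) * [p_u*2.980278 + p_m*0.457644 + p_d*0.000000] = 0.806002
  V(1,+1) = exp(-r*dt) * [p_u*7.383942 + p_m*2.980278 + p_d*0.457644] = 3.274739
  V(0,+0) = exp(-r*dt) * [p_u*3.274739 + p_m*0.806002 + p_d*0.077861] = 1.095849

Answer: Price = V(0,0) = 1.0958


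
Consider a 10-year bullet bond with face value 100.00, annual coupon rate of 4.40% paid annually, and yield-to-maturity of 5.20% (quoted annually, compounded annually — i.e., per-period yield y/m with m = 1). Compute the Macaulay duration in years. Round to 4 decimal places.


Coupon per period c = face * coupon_rate / m = 4.400000
Periods per year m = 1; per-period yield y/m = 0.052000
Number of cashflows N = 10
Cashflows (t years, CF_t, discount factor 1/(1+y/m)^(m*t), PV):
  t = 1.0000: CF_t = 4.400000, DF = 0.950570, PV = 4.182510
  t = 2.0000: CF_t = 4.400000, DF = 0.903584, PV = 3.975769
  t = 3.0000: CF_t = 4.400000, DF = 0.858920, PV = 3.779249
  t = 4.0000: CF_t = 4.400000, DF = 0.816464, PV = 3.592442
  t = 5.0000: CF_t = 4.400000, DF = 0.776106, PV = 3.414868
  t = 6.0000: CF_t = 4.400000, DF = 0.737744, PV = 3.246073
  t = 7.0000: CF_t = 4.400000, DF = 0.701277, PV = 3.085620
  t = 8.0000: CF_t = 4.400000, DF = 0.666613, PV = 2.933099
  t = 9.0000: CF_t = 4.400000, DF = 0.633663, PV = 2.788117
  t = 10.0000: CF_t = 104.400000, DF = 0.602341, PV = 62.884426
Price P = sum_t PV_t = 93.882173
Macaulay numerator sum_t t * PV_t:
  t * PV_t at t = 1.0000: 4.182510
  t * PV_t at t = 2.0000: 7.951539
  t * PV_t at t = 3.0000: 11.337746
  t * PV_t at t = 4.0000: 14.369766
  t * PV_t at t = 5.0000: 17.074342
  t * PV_t at t = 6.0000: 19.476436
  t * PV_t at t = 7.0000: 21.599343
  t * PV_t at t = 8.0000: 23.464794
  t * PV_t at t = 9.0000: 25.093054
  t * PV_t at t = 10.0000: 628.844259
Macaulay duration D = (sum_t t * PV_t) / P = 773.393789 / 93.882173 = 8.237920

Answer: Macaulay duration = 8.2379 years


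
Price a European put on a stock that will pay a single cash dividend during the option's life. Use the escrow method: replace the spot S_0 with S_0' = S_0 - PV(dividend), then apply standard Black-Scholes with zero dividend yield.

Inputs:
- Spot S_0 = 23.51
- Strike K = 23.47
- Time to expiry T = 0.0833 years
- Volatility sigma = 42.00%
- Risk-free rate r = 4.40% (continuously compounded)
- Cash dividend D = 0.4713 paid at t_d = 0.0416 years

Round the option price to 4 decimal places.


Answer: Price = 1.3025

Derivation:
PV(D) = D * exp(-r * t_d) = 0.4713 * 0.99817127 = 0.47043812
S_0' = S_0 - PV(D) = 23.5100 - 0.47043812 = 23.03956188
d1 = (ln(S_0'/K) + (r + sigma^2/2)*T) / (sigma*sqrt(T)) = -0.06185426
d2 = d1 - sigma*sqrt(T) = -0.18307356
exp(-rT) = 0.99634151
N(-d1) = 0.52466055; N(-d2) = 0.57262985
P = K * exp(-rT) * N(-d2) - S_0' * N(-d1) = 23.4700 * 0.99634151 * 0.57262985 - 23.03956188 * 0.52466055 = 1.3025


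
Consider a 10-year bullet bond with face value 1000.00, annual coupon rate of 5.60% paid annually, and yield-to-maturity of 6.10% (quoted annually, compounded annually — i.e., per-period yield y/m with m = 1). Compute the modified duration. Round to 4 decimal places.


Answer: Modified duration = 7.4242

Derivation:
Coupon per period c = face * coupon_rate / m = 56.000000
Periods per year m = 1; per-period yield y/m = 0.061000
Number of cashflows N = 10
Cashflows (t years, CF_t, discount factor 1/(1+y/m)^(m*t), PV):
  t = 1.0000: CF_t = 56.000000, DF = 0.942507, PV = 52.780396
  t = 2.0000: CF_t = 56.000000, DF = 0.888320, PV = 49.745896
  t = 3.0000: CF_t = 56.000000, DF = 0.837247, PV = 46.885859
  t = 4.0000: CF_t = 56.000000, DF = 0.789112, PV = 44.190253
  t = 5.0000: CF_t = 56.000000, DF = 0.743743, PV = 41.649626
  t = 6.0000: CF_t = 56.000000, DF = 0.700983, PV = 39.255067
  t = 7.0000: CF_t = 56.000000, DF = 0.660682, PV = 36.998178
  t = 8.0000: CF_t = 56.000000, DF = 0.622697, PV = 34.871044
  t = 9.0000: CF_t = 56.000000, DF = 0.586897, PV = 32.866206
  t = 10.0000: CF_t = 1056.000000, DF = 0.553154, PV = 584.130764
Price P = sum_t PV_t = 963.373290
First compute Macaulay numerator sum_t t * PV_t:
  t * PV_t at t = 1.0000: 52.780396
  t * PV_t at t = 2.0000: 99.491792
  t * PV_t at t = 3.0000: 140.657576
  t * PV_t at t = 4.0000: 176.761013
  t * PV_t at t = 5.0000: 208.248131
  t * PV_t at t = 6.0000: 235.530402
  t * PV_t at t = 7.0000: 258.987247
  t * PV_t at t = 8.0000: 278.968356
  t * PV_t at t = 9.0000: 295.795853
  t * PV_t at t = 10.0000: 5841.307635
Macaulay duration D = 7588.528403 / 963.373290 = 7.877038
Modified duration = D / (1 + y/m) = 7.877038 / (1 + 0.061000) = 7.424164


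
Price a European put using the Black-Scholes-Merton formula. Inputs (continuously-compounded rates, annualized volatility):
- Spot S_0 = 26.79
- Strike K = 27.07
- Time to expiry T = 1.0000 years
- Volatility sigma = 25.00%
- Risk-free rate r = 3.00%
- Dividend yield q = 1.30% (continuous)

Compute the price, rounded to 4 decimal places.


Answer: Price = 2.5358

Derivation:
d1 = (ln(S/K) + (r - q + 0.5*sigma^2) * T) / (sigma * sqrt(T)) = 0.15141032
d2 = d1 - sigma * sqrt(T) = -0.09858968
exp(-rT) = 0.97044553; exp(-qT) = 0.98708414
P = K * exp(-rT) * N(-d2) - S_0 * exp(-qT) * N(-d1)
N(-d1) = 0.43982602; N(-d2) = 0.53926797
P = 27.0700 * 0.97044553 * 0.53926797 - 26.7900 * 0.98708414 * 0.43982602 = 2.5358


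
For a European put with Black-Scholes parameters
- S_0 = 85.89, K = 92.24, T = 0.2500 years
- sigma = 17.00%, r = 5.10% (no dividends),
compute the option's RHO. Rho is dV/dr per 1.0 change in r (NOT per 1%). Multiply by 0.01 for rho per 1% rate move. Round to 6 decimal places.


Answer: Rho = -17.481254

Derivation:
d1 = -0.6466349198; d2 = -0.7316349198
phi(d1) = 0.3236777383; exp(-qT) = 1.0000000000; exp(-rT) = 0.9873309369
N(-d2) = 0.7678042857
Rho = -K*T*exp(-rT)*N(-d2) = -92.2400 * 0.2500 * 0.9873309369 * 0.7678042857 = -17.481254


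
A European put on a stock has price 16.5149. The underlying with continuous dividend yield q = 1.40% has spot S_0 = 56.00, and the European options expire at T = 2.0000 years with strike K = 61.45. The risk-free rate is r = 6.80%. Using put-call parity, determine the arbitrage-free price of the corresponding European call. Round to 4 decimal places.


Put-call parity: C - P = S_0 * exp(-qT) - K * exp(-rT).
S_0 * exp(-qT) = 56.0000 * 0.97238837 = 54.45374854
K * exp(-rT) = 61.4500 * 0.87284263 = 53.63617977
C = P + S*exp(-qT) - K*exp(-rT)
C = 16.5149 + 54.45374854 - 53.63617977 = 17.3325

Answer: Call price = 17.3325


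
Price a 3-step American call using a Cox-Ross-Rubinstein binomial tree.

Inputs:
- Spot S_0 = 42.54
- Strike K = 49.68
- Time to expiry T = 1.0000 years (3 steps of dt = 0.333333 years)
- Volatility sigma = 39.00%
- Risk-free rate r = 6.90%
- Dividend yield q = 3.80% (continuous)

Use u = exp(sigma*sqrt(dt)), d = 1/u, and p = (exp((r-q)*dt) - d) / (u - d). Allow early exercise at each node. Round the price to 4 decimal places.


dt = T/N = 0.333333
u = exp(sigma*sqrt(dt)) = 1.252531; d = 1/u = 0.798383
p = (exp((r-q)*dt) - d) / (u - d) = 0.466816
Discount per step: exp(-r*dt) = 0.977262
Stock lattice S(k, i) with i counting down-moves:
  k=0: S(0,0) = 42.5400
  k=1: S(1,0) = 53.2827; S(1,1) = 33.9632
  k=2: S(2,0) = 66.7382; S(2,1) = 42.5400; S(2,2) = 27.1157
  k=3: S(3,0) = 83.5917; S(3,1) = 53.2827; S(3,2) = 33.9632; S(3,3) = 21.6487
Terminal payoffs V(N, i) = max(S_T - K, 0):
  V(3,0) = 33.911733; V(3,1) = 3.602685; V(3,2) = 0.000000; V(3,3) = 0.000000
Backward induction: V(k, i) = exp(-r*dt) * [p * V(k+1, i) + (1-p) * V(k+1, i+1)]; then take max(V_cont, immediate exercise) for American.
  V(2,0) = exp(-r*dt) * [p*33.911733 + (1-p)*3.602685] = 17.347815; exercise = 17.058235; V(2,0) = max -> 17.347815
  V(2,1) = exp(-r*dt) * [p*3.602685 + (1-p)*0.000000] = 1.643552; exercise = 0.000000; V(2,1) = max -> 1.643552
  V(2,2) = exp(-r*dt) * [p*0.000000 + (1-p)*0.000000] = 0.000000; exercise = 0.000000; V(2,2) = max -> 0.000000
  V(1,0) = exp(-r*dt) * [p*17.347815 + (1-p)*1.643552] = 8.770496; exercise = 3.602685; V(1,0) = max -> 8.770496
  V(1,1) = exp(-r*dt) * [p*1.643552 + (1-p)*0.000000] = 0.749791; exercise = 0.000000; V(1,1) = max -> 0.749791
  V(0,0) = exp(-r*dt) * [p*8.770496 + (1-p)*0.749791] = 4.391804; exercise = 0.000000; V(0,0) = max -> 4.391804

Answer: Price = V(0,0) = 4.3918


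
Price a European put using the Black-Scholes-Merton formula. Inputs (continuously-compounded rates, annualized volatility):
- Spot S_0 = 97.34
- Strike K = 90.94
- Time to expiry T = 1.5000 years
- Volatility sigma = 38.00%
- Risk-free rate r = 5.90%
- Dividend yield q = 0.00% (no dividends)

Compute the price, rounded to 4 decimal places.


d1 = (ln(S/K) + (r - q + 0.5*sigma^2) * T) / (sigma * sqrt(T)) = 0.56899080
d2 = d1 - sigma * sqrt(T) = 0.10358775
exp(-rT) = 0.91530311; exp(-qT) = 1.00000000
P = K * exp(-rT) * N(-d2) - S_0 * exp(-qT) * N(-d1)
N(-d1) = 0.28468119; N(-d2) = 0.45874825
P = 90.9400 * 0.91530311 * 0.45874825 - 97.3400 * 1.00000000 * 0.28468119 = 10.4743

Answer: Price = 10.4743


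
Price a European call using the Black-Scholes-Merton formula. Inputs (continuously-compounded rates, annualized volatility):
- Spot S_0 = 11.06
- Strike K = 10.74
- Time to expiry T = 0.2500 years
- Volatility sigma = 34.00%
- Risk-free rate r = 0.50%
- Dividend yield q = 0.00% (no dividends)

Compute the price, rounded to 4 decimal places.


Answer: Price = 0.9165

Derivation:
d1 = (ln(S/K) + (r - q + 0.5*sigma^2) * T) / (sigma * sqrt(T)) = 0.26505828
d2 = d1 - sigma * sqrt(T) = 0.09505828
exp(-rT) = 0.99875078; exp(-qT) = 1.00000000
C = S_0 * exp(-qT) * N(d1) - K * exp(-rT) * N(d2)
N(d1) = 0.60451772; N(d2) = 0.53786573
C = 11.0600 * 1.00000000 * 0.60451772 - 10.7400 * 0.99875078 * 0.53786573 = 0.9165


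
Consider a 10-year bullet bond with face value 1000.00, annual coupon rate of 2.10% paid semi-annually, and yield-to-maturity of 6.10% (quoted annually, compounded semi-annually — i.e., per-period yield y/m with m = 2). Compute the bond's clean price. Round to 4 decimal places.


Answer: Price = 703.8214

Derivation:
Coupon per period c = face * coupon_rate / m = 10.500000
Periods per year m = 2; per-period yield y/m = 0.030500
Number of cashflows N = 20
Cashflows (t years, CF_t, discount factor 1/(1+y/m)^(m*t), PV):
  t = 0.5000: CF_t = 10.500000, DF = 0.970403, PV = 10.189229
  t = 1.0000: CF_t = 10.500000, DF = 0.941681, PV = 9.887655
  t = 1.5000: CF_t = 10.500000, DF = 0.913810, PV = 9.595007
  t = 2.0000: CF_t = 10.500000, DF = 0.886764, PV = 9.311021
  t = 2.5000: CF_t = 10.500000, DF = 0.860518, PV = 9.035440
  t = 3.0000: CF_t = 10.500000, DF = 0.835049, PV = 8.768016
  t = 3.5000: CF_t = 10.500000, DF = 0.810334, PV = 8.508506
  t = 4.0000: CF_t = 10.500000, DF = 0.786350, PV = 8.256678
  t = 4.5000: CF_t = 10.500000, DF = 0.763076, PV = 8.012302
  t = 5.0000: CF_t = 10.500000, DF = 0.740491, PV = 7.775160
  t = 5.5000: CF_t = 10.500000, DF = 0.718575, PV = 7.545036
  t = 6.0000: CF_t = 10.500000, DF = 0.697307, PV = 7.321724
  t = 6.5000: CF_t = 10.500000, DF = 0.676669, PV = 7.105021
  t = 7.0000: CF_t = 10.500000, DF = 0.656641, PV = 6.894731
  t = 7.5000: CF_t = 10.500000, DF = 0.637206, PV = 6.690666
  t = 8.0000: CF_t = 10.500000, DF = 0.618347, PV = 6.492641
  t = 8.5000: CF_t = 10.500000, DF = 0.600045, PV = 6.300476
  t = 9.0000: CF_t = 10.500000, DF = 0.582286, PV = 6.113999
  t = 9.5000: CF_t = 10.500000, DF = 0.565052, PV = 5.933041
  t = 10.0000: CF_t = 1010.500000, DF = 0.548328, PV = 554.085003
Price P = sum_t PV_t = 703.821353


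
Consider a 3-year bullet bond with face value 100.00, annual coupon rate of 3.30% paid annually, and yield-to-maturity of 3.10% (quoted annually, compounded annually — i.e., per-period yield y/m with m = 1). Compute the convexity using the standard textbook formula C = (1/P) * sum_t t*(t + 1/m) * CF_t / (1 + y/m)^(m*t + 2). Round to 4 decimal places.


Coupon per period c = face * coupon_rate / m = 3.300000
Periods per year m = 1; per-period yield y/m = 0.031000
Number of cashflows N = 3
Cashflows (t years, CF_t, discount factor 1/(1+y/m)^(m*t), PV):
  t = 1.0000: CF_t = 3.300000, DF = 0.969932, PV = 3.200776
  t = 2.0000: CF_t = 3.300000, DF = 0.940768, PV = 3.104535
  t = 3.0000: CF_t = 103.300000, DF = 0.912481, PV = 94.259325
Price P = sum_t PV_t = 100.564636
Convexity numerator sum_t t*(t + 1/m) * CF_t / (1+y/m)^(m*t + 2):
  t = 1.0000: term = 6.022377
  t = 2.0000: term = 17.523890
  t = 3.0000: term = 1064.114206
Convexity = (1/P) * sum = 1087.660474 / 100.564636 = 10.815536

Answer: Convexity = 10.8155


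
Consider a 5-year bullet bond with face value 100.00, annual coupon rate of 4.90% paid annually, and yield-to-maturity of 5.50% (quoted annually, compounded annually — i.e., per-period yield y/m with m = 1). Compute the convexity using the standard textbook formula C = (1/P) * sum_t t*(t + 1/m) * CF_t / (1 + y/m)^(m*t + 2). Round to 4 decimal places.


Answer: Convexity = 23.7229

Derivation:
Coupon per period c = face * coupon_rate / m = 4.900000
Periods per year m = 1; per-period yield y/m = 0.055000
Number of cashflows N = 5
Cashflows (t years, CF_t, discount factor 1/(1+y/m)^(m*t), PV):
  t = 1.0000: CF_t = 4.900000, DF = 0.947867, PV = 4.644550
  t = 2.0000: CF_t = 4.900000, DF = 0.898452, PV = 4.402417
  t = 3.0000: CF_t = 4.900000, DF = 0.851614, PV = 4.172907
  t = 4.0000: CF_t = 4.900000, DF = 0.807217, PV = 3.955362
  t = 5.0000: CF_t = 104.900000, DF = 0.765134, PV = 80.262594
Price P = sum_t PV_t = 97.437829
Convexity numerator sum_t t*(t + 1/m) * CF_t / (1+y/m)^(m*t + 2):
  t = 1.0000: term = 8.345814
  t = 2.0000: term = 23.732172
  t = 3.0000: term = 44.989900
  t = 4.0000: term = 71.074092
  t = 5.0000: term = 2163.363637
Convexity = (1/P) * sum = 2311.505614 / 97.437829 = 23.722877


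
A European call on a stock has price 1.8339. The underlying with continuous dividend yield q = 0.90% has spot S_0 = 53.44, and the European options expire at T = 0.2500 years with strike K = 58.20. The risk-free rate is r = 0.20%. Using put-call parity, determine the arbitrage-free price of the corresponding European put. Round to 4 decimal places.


Put-call parity: C - P = S_0 * exp(-qT) - K * exp(-rT).
S_0 * exp(-qT) = 53.4400 * 0.99775253 = 53.31989517
K * exp(-rT) = 58.2000 * 0.99950012 = 58.17090727
P = C - S*exp(-qT) + K*exp(-rT)
P = 1.8339 - 53.31989517 + 58.17090727 = 6.6849

Answer: Put price = 6.6849


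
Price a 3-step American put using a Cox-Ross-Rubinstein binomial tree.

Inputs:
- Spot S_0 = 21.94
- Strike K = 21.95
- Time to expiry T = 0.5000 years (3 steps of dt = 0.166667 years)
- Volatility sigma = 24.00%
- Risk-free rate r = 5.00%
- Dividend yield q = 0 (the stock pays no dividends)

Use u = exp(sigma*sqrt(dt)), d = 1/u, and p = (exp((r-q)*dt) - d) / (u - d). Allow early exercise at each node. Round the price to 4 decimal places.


Answer: Price = V(0,0) = 1.3766

Derivation:
dt = T/N = 0.166667
u = exp(sigma*sqrt(dt)) = 1.102940; d = 1/u = 0.906667
p = (exp((r-q)*dt) - d) / (u - d) = 0.518160
Discount per step: exp(-r*dt) = 0.991701
Stock lattice S(k, i) with i counting down-moves:
  k=0: S(0,0) = 21.9400
  k=1: S(1,0) = 24.1985; S(1,1) = 19.8923
  k=2: S(2,0) = 26.6895; S(2,1) = 21.9400; S(2,2) = 18.0357
  k=3: S(3,0) = 29.4369; S(3,1) = 24.1985; S(3,2) = 19.8923; S(3,3) = 16.3524
Terminal payoffs V(N, i) = max(K - S_T, 0):
  V(3,0) = 0.000000; V(3,1) = 0.000000; V(3,2) = 2.057717; V(3,3) = 5.597633
Backward induction: V(k, i) = exp(-r*dt) * [p * V(k+1, i) + (1-p) * V(k+1, i+1)]; then take max(V_cont, immediate exercise) for American.
  V(2,0) = exp(-r*dt) * [p*0.000000 + (1-p)*0.000000] = 0.000000; exercise = 0.000000; V(2,0) = max -> 0.000000
  V(2,1) = exp(-r*dt) * [p*0.000000 + (1-p)*2.057717] = 0.983262; exercise = 0.010000; V(2,1) = max -> 0.983262
  V(2,2) = exp(-r*dt) * [p*2.057717 + (1-p)*5.597633] = 3.732159; exercise = 3.914315; V(2,2) = max -> 3.914315
  V(1,0) = exp(-r*dt) * [p*0.000000 + (1-p)*0.983262] = 0.469843; exercise = 0.000000; V(1,0) = max -> 0.469843
  V(1,1) = exp(-r*dt) * [p*0.983262 + (1-p)*3.914315] = 2.375681; exercise = 2.057717; V(1,1) = max -> 2.375681
  V(0,0) = exp(-r*dt) * [p*0.469843 + (1-p)*2.375681] = 1.376632; exercise = 0.010000; V(0,0) = max -> 1.376632


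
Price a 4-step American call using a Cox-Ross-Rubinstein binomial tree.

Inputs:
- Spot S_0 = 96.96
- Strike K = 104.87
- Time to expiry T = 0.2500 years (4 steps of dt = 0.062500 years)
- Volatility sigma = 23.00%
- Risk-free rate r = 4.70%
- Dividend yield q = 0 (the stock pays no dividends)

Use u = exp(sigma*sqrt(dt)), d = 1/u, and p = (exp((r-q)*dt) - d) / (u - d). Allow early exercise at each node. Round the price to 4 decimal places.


dt = T/N = 0.062500
u = exp(sigma*sqrt(dt)) = 1.059185; d = 1/u = 0.944122
p = (exp((r-q)*dt) - d) / (u - d) = 0.511196
Discount per step: exp(-r*dt) = 0.997067
Stock lattice S(k, i) with i counting down-moves:
  k=0: S(0,0) = 96.9600
  k=1: S(1,0) = 102.6986; S(1,1) = 91.5421
  k=2: S(2,0) = 108.7768; S(2,1) = 96.9600; S(2,2) = 86.4269
  k=3: S(3,0) = 115.2148; S(3,1) = 102.6986; S(3,2) = 91.5421; S(3,3) = 81.5975
  k=4: S(4,0) = 122.0339; S(4,1) = 108.7768; S(4,2) = 96.9600; S(4,3) = 86.4269; S(4,4) = 77.0380
Terminal payoffs V(N, i) = max(S_T - K, 0):
  V(4,0) = 17.163857; V(4,1) = 3.906849; V(4,2) = 0.000000; V(4,3) = 0.000000; V(4,4) = 0.000000
Backward induction: V(k, i) = exp(-r*dt) * [p * V(k+1, i) + (1-p) * V(k+1, i+1)]; then take max(V_cont, immediate exercise) for American.
  V(3,0) = exp(-r*dt) * [p*17.163857 + (1-p)*3.906849] = 10.652439; exercise = 10.344836; V(3,0) = max -> 10.652439
  V(3,1) = exp(-r*dt) * [p*3.906849 + (1-p)*0.000000] = 1.991307; exercise = 0.000000; V(3,1) = max -> 1.991307
  V(3,2) = exp(-r*dt) * [p*0.000000 + (1-p)*0.000000] = 0.000000; exercise = 0.000000; V(3,2) = max -> 0.000000
  V(3,3) = exp(-r*dt) * [p*0.000000 + (1-p)*0.000000] = 0.000000; exercise = 0.000000; V(3,3) = max -> 0.000000
  V(2,0) = exp(-r*dt) * [p*10.652439 + (1-p)*1.991307] = 6.400015; exercise = 3.906849; V(2,0) = max -> 6.400015
  V(2,1) = exp(-r*dt) * [p*1.991307 + (1-p)*0.000000] = 1.014962; exercise = 0.000000; V(2,1) = max -> 1.014962
  V(2,2) = exp(-r*dt) * [p*0.000000 + (1-p)*0.000000] = 0.000000; exercise = 0.000000; V(2,2) = max -> 0.000000
  V(1,0) = exp(-r*dt) * [p*6.400015 + (1-p)*1.014962] = 3.756727; exercise = 0.000000; V(1,0) = max -> 3.756727
  V(1,1) = exp(-r*dt) * [p*1.014962 + (1-p)*0.000000] = 0.517323; exercise = 0.000000; V(1,1) = max -> 0.517323
  V(0,0) = exp(-r*dt) * [p*3.756727 + (1-p)*0.517323] = 2.166918; exercise = 0.000000; V(0,0) = max -> 2.166918

Answer: Price = V(0,0) = 2.1669


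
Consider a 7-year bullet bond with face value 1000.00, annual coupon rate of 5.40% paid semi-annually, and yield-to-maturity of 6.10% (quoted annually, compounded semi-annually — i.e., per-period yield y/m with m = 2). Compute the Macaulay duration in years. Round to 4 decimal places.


Coupon per period c = face * coupon_rate / m = 27.000000
Periods per year m = 2; per-period yield y/m = 0.030500
Number of cashflows N = 14
Cashflows (t years, CF_t, discount factor 1/(1+y/m)^(m*t), PV):
  t = 0.5000: CF_t = 27.000000, DF = 0.970403, PV = 26.200873
  t = 1.0000: CF_t = 27.000000, DF = 0.941681, PV = 25.425399
  t = 1.5000: CF_t = 27.000000, DF = 0.913810, PV = 24.672876
  t = 2.0000: CF_t = 27.000000, DF = 0.886764, PV = 23.942626
  t = 2.5000: CF_t = 27.000000, DF = 0.860518, PV = 23.233989
  t = 3.0000: CF_t = 27.000000, DF = 0.835049, PV = 22.546326
  t = 3.5000: CF_t = 27.000000, DF = 0.810334, PV = 21.879016
  t = 4.0000: CF_t = 27.000000, DF = 0.786350, PV = 21.231457
  t = 4.5000: CF_t = 27.000000, DF = 0.763076, PV = 20.603063
  t = 5.0000: CF_t = 27.000000, DF = 0.740491, PV = 19.993269
  t = 5.5000: CF_t = 27.000000, DF = 0.718575, PV = 19.401522
  t = 6.0000: CF_t = 27.000000, DF = 0.697307, PV = 18.827290
  t = 6.5000: CF_t = 27.000000, DF = 0.676669, PV = 18.270053
  t = 7.0000: CF_t = 1027.000000, DF = 0.656641, PV = 674.370397
Price P = sum_t PV_t = 960.598158
Macaulay numerator sum_t t * PV_t:
  t * PV_t at t = 0.5000: 13.100437
  t * PV_t at t = 1.0000: 25.425399
  t * PV_t at t = 1.5000: 37.009314
  t * PV_t at t = 2.0000: 47.885252
  t * PV_t at t = 2.5000: 58.084973
  t * PV_t at t = 3.0000: 67.638979
  t * PV_t at t = 3.5000: 76.576557
  t * PV_t at t = 4.0000: 84.925827
  t * PV_t at t = 4.5000: 92.713785
  t * PV_t at t = 5.0000: 99.966344
  t * PV_t at t = 5.5000: 106.708373
  t * PV_t at t = 6.0000: 112.963740
  t * PV_t at t = 6.5000: 118.755347
  t * PV_t at t = 7.0000: 4720.592782
Macaulay duration D = (sum_t t * PV_t) / P = 5662.347107 / 960.598158 = 5.894605

Answer: Macaulay duration = 5.8946 years


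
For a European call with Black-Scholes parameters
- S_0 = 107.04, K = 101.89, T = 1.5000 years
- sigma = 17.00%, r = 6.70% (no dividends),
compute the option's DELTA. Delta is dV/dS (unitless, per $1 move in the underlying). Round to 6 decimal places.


d1 = 0.8236231379; d2 = 0.6154165097
phi(d1) = 0.2841889146; exp(-qT) = 1.0000000000; exp(-rT) = 0.9043851124
N(d1) = 0.7949231376
Delta = exp(-qT) * N(d1) = 1.0000000000 * 0.7949231376 = 0.794923

Answer: Delta = 0.794923


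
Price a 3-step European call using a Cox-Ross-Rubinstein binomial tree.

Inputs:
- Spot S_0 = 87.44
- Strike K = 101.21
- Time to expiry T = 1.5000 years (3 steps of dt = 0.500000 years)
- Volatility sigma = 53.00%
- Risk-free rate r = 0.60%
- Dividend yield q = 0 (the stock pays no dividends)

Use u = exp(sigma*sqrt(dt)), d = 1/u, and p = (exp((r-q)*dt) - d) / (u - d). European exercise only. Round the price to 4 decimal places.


dt = T/N = 0.500000
u = exp(sigma*sqrt(dt)) = 1.454652; d = 1/u = 0.687450
p = (exp((r-q)*dt) - d) / (u - d) = 0.411306
Discount per step: exp(-r*dt) = 0.997004
Stock lattice S(k, i) with i counting down-moves:
  k=0: S(0,0) = 87.4400
  k=1: S(1,0) = 127.1948; S(1,1) = 60.1106
  k=2: S(2,0) = 185.0241; S(2,1) = 87.4400; S(2,2) = 41.3230
  k=3: S(3,0) = 269.1456; S(3,1) = 127.1948; S(3,2) = 60.1106; S(3,3) = 28.4075
Terminal payoffs V(N, i) = max(S_T - K, 0):
  V(3,0) = 167.935635; V(3,1) = 25.984758; V(3,2) = 0.000000; V(3,3) = 0.000000
Backward induction: V(k, i) = exp(-r*dt) * [p * V(k+1, i) + (1-p) * V(k+1, i+1)].
  V(2,0) = exp(-r*dt) * [p*167.935635 + (1-p)*25.984758] = 84.117265
  V(2,1) = exp(-r*dt) * [p*25.984758 + (1-p)*0.000000] = 10.655670
  V(2,2) = exp(-r*dt) * [p*0.000000 + (1-p)*0.000000] = 0.000000
  V(1,0) = exp(-r*dt) * [p*84.117265 + (1-p)*10.655670] = 40.748431
  V(1,1) = exp(-r*dt) * [p*10.655670 + (1-p)*0.000000] = 4.369612
  V(0,0) = exp(-r*dt) * [p*40.748431 + (1-p)*4.369612] = 19.274525

Answer: Price = V(0,0) = 19.2745


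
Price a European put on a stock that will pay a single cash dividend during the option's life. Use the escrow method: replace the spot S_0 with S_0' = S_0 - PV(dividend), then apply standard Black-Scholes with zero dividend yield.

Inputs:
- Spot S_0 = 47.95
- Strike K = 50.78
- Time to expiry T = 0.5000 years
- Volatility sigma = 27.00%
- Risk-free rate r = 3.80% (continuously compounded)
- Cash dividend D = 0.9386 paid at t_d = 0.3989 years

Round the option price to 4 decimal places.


PV(D) = D * exp(-r * t_d) = 0.9386 * 0.98495611 = 0.92447980
S_0' = S_0 - PV(D) = 47.9500 - 0.92447980 = 47.02552020
d1 = (ln(S_0'/K) + (r + sigma^2/2)*T) / (sigma*sqrt(T)) = -0.20735063
d2 = d1 - sigma*sqrt(T) = -0.39826946
exp(-rT) = 0.98117936
N(-d1) = 0.58213198; N(-d2) = 0.65478421
P = K * exp(-rT) * N(-d2) - S_0' * N(-d1) = 50.7800 * 0.98117936 * 0.65478421 - 47.02552020 * 0.58213198 = 5.2491

Answer: Price = 5.2491


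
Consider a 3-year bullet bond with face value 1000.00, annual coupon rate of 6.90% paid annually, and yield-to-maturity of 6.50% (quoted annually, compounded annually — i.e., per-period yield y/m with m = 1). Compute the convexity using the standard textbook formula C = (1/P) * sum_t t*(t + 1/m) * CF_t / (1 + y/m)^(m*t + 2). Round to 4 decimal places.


Answer: Convexity = 9.6962

Derivation:
Coupon per period c = face * coupon_rate / m = 69.000000
Periods per year m = 1; per-period yield y/m = 0.065000
Number of cashflows N = 3
Cashflows (t years, CF_t, discount factor 1/(1+y/m)^(m*t), PV):
  t = 1.0000: CF_t = 69.000000, DF = 0.938967, PV = 64.788732
  t = 2.0000: CF_t = 69.000000, DF = 0.881659, PV = 60.834491
  t = 3.0000: CF_t = 1069.000000, DF = 0.827849, PV = 884.970679
Price P = sum_t PV_t = 1010.593902
Convexity numerator sum_t t*(t + 1/m) * CF_t / (1+y/m)^(m*t + 2):
  t = 1.0000: term = 114.243175
  t = 2.0000: term = 321.811760
  t = 3.0000: term = 9362.911371
Convexity = (1/P) * sum = 9798.966305 / 1010.593902 = 9.696245


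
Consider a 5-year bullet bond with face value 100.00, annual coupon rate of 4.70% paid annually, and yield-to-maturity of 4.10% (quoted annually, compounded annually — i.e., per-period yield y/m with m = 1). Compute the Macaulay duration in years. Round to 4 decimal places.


Answer: Macaulay duration = 4.5772 years

Derivation:
Coupon per period c = face * coupon_rate / m = 4.700000
Periods per year m = 1; per-period yield y/m = 0.041000
Number of cashflows N = 5
Cashflows (t years, CF_t, discount factor 1/(1+y/m)^(m*t), PV):
  t = 1.0000: CF_t = 4.700000, DF = 0.960615, PV = 4.514890
  t = 2.0000: CF_t = 4.700000, DF = 0.922781, PV = 4.337070
  t = 3.0000: CF_t = 4.700000, DF = 0.886437, PV = 4.166253
  t = 4.0000: CF_t = 4.700000, DF = 0.851524, PV = 4.002165
  t = 5.0000: CF_t = 104.700000, DF = 0.817987, PV = 85.643229
Price P = sum_t PV_t = 102.663606
Macaulay numerator sum_t t * PV_t:
  t * PV_t at t = 1.0000: 4.514890
  t * PV_t at t = 2.0000: 8.674139
  t * PV_t at t = 3.0000: 12.498760
  t * PV_t at t = 4.0000: 16.008658
  t * PV_t at t = 5.0000: 428.216146
Macaulay duration D = (sum_t t * PV_t) / P = 469.912593 / 102.663606 = 4.577207


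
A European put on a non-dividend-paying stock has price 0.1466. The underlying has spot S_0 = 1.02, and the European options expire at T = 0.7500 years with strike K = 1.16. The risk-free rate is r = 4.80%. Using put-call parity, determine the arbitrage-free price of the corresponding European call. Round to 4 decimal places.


Put-call parity: C - P = S_0 * exp(-qT) - K * exp(-rT).
S_0 * exp(-qT) = 1.0200 * 1.00000000 = 1.02000000
K * exp(-rT) = 1.1600 * 0.96464029 = 1.11898274
C = P + S*exp(-qT) - K*exp(-rT)
C = 0.1466 + 1.02000000 - 1.11898274 = 0.0476

Answer: Call price = 0.0476


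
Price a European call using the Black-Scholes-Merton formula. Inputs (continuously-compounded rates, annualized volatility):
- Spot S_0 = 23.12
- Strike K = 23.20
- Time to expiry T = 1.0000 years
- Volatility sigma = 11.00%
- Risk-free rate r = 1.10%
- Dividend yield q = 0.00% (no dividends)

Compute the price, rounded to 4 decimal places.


d1 = (ln(S/K) + (r - q + 0.5*sigma^2) * T) / (sigma * sqrt(T)) = 0.12359786
d2 = d1 - sigma * sqrt(T) = 0.01359786
exp(-rT) = 0.98906028; exp(-qT) = 1.00000000
C = S_0 * exp(-qT) * N(d1) - K * exp(-rT) * N(d2)
N(d1) = 0.54918316; N(d2) = 0.50542460
C = 23.1200 * 1.00000000 * 0.54918316 - 23.2000 * 0.98906028 * 0.50542460 = 1.0995

Answer: Price = 1.0995


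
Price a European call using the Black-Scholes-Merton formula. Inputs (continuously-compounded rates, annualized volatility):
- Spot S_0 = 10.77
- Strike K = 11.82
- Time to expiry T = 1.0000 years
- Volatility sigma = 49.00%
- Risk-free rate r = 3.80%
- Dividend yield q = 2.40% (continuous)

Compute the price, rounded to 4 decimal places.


Answer: Price = 1.7133

Derivation:
d1 = (ln(S/K) + (r - q + 0.5*sigma^2) * T) / (sigma * sqrt(T)) = 0.08371730
d2 = d1 - sigma * sqrt(T) = -0.40628270
exp(-rT) = 0.96271294; exp(-qT) = 0.97628571
C = S_0 * exp(-qT) * N(d1) - K * exp(-rT) * N(d2)
N(d1) = 0.53335940; N(d2) = 0.34226745
C = 10.7700 * 0.97628571 * 0.53335940 - 11.8200 * 0.96271294 * 0.34226745 = 1.7133


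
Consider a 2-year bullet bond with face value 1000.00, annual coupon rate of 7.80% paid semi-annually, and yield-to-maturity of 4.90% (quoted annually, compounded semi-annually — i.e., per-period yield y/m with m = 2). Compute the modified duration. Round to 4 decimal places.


Answer: Modified duration = 1.8481

Derivation:
Coupon per period c = face * coupon_rate / m = 39.000000
Periods per year m = 2; per-period yield y/m = 0.024500
Number of cashflows N = 4
Cashflows (t years, CF_t, discount factor 1/(1+y/m)^(m*t), PV):
  t = 0.5000: CF_t = 39.000000, DF = 0.976086, PV = 38.067350
  t = 1.0000: CF_t = 39.000000, DF = 0.952744, PV = 37.157003
  t = 1.5000: CF_t = 39.000000, DF = 0.929960, PV = 36.268427
  t = 2.0000: CF_t = 1039.000000, DF = 0.907721, PV = 943.121611
Price P = sum_t PV_t = 1054.614391
First compute Macaulay numerator sum_t t * PV_t:
  t * PV_t at t = 0.5000: 19.033675
  t * PV_t at t = 1.0000: 37.157003
  t * PV_t at t = 1.5000: 54.402640
  t * PV_t at t = 2.0000: 1886.243222
Macaulay duration D = 1996.836541 / 1054.614391 = 1.893428
Modified duration = D / (1 + y/m) = 1.893428 / (1 + 0.024500) = 1.848148


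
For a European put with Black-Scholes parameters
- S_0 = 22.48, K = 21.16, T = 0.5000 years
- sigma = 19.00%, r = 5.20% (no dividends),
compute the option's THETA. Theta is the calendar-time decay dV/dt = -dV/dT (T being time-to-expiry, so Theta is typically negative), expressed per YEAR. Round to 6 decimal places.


Answer: Theta = -0.633322

Derivation:
d1 = 0.7111143501; d2 = 0.5767640616
phi(d1) = 0.3098148733; exp(-qT) = 1.0000000000; exp(-rT) = 0.9743350896
Theta = -S*exp(-qT)*phi(d1)*sigma/(2*sqrt(T)) + r*K*exp(-rT)*N(-d2) - q*S*exp(-qT)*N(-d1)
N(-d1) = 0.2385066891; N(-d2) = 0.2820494251; sqrt(T) = 0.7071067812
Term 1 = -22.4800 * 1.0000000000 * 0.3098148733 * 0.1900 / (2 * 0.7071067812) = -0.9357011713
Term 2 = 0.0520 * 21.1600 * 0.9743350896 * 0.2820494251 = 0.3023796565
Term 3 = 0 (no dividend yield, q = 0)
Theta = -0.9357011713 + (0.3023796565) + (0.0000000000) = -0.633322


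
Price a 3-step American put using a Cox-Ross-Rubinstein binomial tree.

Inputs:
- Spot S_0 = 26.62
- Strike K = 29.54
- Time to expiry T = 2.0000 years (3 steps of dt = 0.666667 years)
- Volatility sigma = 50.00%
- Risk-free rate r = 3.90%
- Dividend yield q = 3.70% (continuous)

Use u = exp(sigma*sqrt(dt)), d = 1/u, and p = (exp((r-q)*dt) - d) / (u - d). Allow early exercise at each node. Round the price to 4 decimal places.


dt = T/N = 0.666667
u = exp(sigma*sqrt(dt)) = 1.504181; d = 1/u = 0.664814
p = (exp((r-q)*dt) - d) / (u - d) = 0.400922
Discount per step: exp(-r*dt) = 0.974335
Stock lattice S(k, i) with i counting down-moves:
  k=0: S(0,0) = 26.6200
  k=1: S(1,0) = 40.0413; S(1,1) = 17.6973
  k=2: S(2,0) = 60.2293; S(2,1) = 26.6200; S(2,2) = 11.7654
  k=3: S(3,0) = 90.5958; S(3,1) = 40.0413; S(3,2) = 17.6973; S(3,3) = 7.8218
Terminal payoffs V(N, i) = max(K - S_T, 0):
  V(3,0) = 0.000000; V(3,1) = 0.000000; V(3,2) = 11.842657; V(3,3) = 21.718175
Backward induction: V(k, i) = exp(-r*dt) * [p * V(k+1, i) + (1-p) * V(k+1, i+1)]; then take max(V_cont, immediate exercise) for American.
  V(2,0) = exp(-r*dt) * [p*0.000000 + (1-p)*0.000000] = 0.000000; exercise = 0.000000; V(2,0) = max -> 0.000000
  V(2,1) = exp(-r*dt) * [p*0.000000 + (1-p)*11.842657] = 6.912594; exercise = 2.920000; V(2,1) = max -> 6.912594
  V(2,2) = exp(-r*dt) * [p*11.842657 + (1-p)*21.718175] = 17.303085; exercise = 17.774562; V(2,2) = max -> 17.774562
  V(1,0) = exp(-r*dt) * [p*0.000000 + (1-p)*6.912594] = 4.034901; exercise = 0.000000; V(1,0) = max -> 4.034901
  V(1,1) = exp(-r*dt) * [p*6.912594 + (1-p)*17.774562] = 13.075345; exercise = 11.842657; V(1,1) = max -> 13.075345
  V(0,0) = exp(-r*dt) * [p*4.034901 + (1-p)*13.075345] = 9.208280; exercise = 2.920000; V(0,0) = max -> 9.208280

Answer: Price = V(0,0) = 9.2083
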